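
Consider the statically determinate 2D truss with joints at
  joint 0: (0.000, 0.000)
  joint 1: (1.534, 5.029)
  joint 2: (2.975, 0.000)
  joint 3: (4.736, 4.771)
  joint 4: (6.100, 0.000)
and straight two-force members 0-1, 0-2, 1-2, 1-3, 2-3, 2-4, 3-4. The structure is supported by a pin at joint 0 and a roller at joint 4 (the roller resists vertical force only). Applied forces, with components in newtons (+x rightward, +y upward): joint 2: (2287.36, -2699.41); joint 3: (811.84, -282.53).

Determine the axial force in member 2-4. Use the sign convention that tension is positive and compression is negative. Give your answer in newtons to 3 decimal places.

620.629

N=5 nodes, M=7 members, R=3 reactions → 2N=10, M+R=10
member 0 (0-1): L=5.2578, (cx,cy)=(0.2918,0.9565)
member 1 (0-2): L=2.9750, (cx,cy)=(1.0000,0.0000)
member 2 (1-2): L=5.2314, (cx,cy)=(0.2755,-0.9613)
member 3 (1-3): L=3.2124, (cx,cy)=(0.9968,-0.0803)
member 4 (2-3): L=5.0856, (cx,cy)=(0.3463,0.9381)
member 5 (2-4): L=3.1250, (cx,cy)=(1.0000,0.0000)
member 6 (3-4): L=4.9622, (cx,cy)=(0.2749,-0.9615)
solve A·x = −loads:
  F[0-1] = -847.9997 N (compression)
  F[0-2] = +3346.6119 N (tension)
  F[1-2] = +884.9134 N (tension)
  F[1-3] = -492.7560 N (compression)
  F[2-3] = +1970.6442 N (tension)
  F[2-4] = +620.6287 N (tension)
  F[3-4] = -2257.8100 N (compression)
  Rx@0 = -3099.2000 N
  Ry@0 = +811.1047 N
  Ry@4 = +2170.8353 N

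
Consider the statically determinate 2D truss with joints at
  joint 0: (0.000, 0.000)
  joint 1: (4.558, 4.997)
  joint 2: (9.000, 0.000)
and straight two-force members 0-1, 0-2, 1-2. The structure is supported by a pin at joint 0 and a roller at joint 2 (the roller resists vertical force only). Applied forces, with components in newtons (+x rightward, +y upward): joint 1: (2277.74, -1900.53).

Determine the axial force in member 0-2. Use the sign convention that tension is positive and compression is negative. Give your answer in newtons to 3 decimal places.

1979.801

N=3 nodes, M=3 members, R=3 reactions → 2N=6, M+R=6
member 0 (0-1): L=6.7635, (cx,cy)=(0.6739,0.7388)
member 1 (0-2): L=9.0000, (cx,cy)=(1.0000,0.0000)
member 2 (1-2): L=6.6859, (cx,cy)=(0.6644,-0.7474)
solve A·x = −loads:
  F[0-1] = +442.1062 N (tension)
  F[0-2] = +1979.8010 N (tension)
  F[1-2] = -2979.9119 N (compression)
  Rx@0 = -2277.7400 N
  Ry@0 = -326.6347 N
  Ry@2 = +2227.1647 N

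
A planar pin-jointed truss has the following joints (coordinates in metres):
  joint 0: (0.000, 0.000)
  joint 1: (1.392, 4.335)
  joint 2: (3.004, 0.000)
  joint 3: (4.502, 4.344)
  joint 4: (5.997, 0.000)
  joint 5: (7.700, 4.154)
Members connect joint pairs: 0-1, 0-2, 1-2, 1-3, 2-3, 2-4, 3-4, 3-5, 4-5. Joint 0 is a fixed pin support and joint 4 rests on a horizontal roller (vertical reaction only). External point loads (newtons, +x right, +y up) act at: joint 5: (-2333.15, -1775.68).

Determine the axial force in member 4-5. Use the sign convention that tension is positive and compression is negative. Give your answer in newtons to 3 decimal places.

N=6 nodes, M=9 members, R=3 reactions → 2N=12, M+R=12
member 0 (0-1): L=4.5530, (cx,cy)=(0.3057,0.9521)
member 1 (0-2): L=3.0040, (cx,cy)=(1.0000,0.0000)
member 2 (1-2): L=4.6250, (cx,cy)=(0.3485,-0.9373)
member 3 (1-3): L=3.1100, (cx,cy)=(1.0000,0.0029)
member 4 (2-3): L=4.5950, (cx,cy)=(0.3260,0.9454)
member 5 (2-4): L=2.9930, (cx,cy)=(1.0000,0.0000)
member 6 (3-4): L=4.5941, (cx,cy)=(0.3254,-0.9456)
member 7 (3-5): L=3.2036, (cx,cy)=(0.9982,-0.0593)
member 8 (4-5): L=4.4895, (cx,cy)=(0.3793,0.9253)
solve A·x = −loads:
  F[0-1] = -1167.7930 N (compression)
  F[0-2] = -1976.1184 N (compression)
  F[1-2] = +1183.8855 N (tension)
  F[1-3] = -769.6655 N (compression)
  F[2-3] = -1173.7742 N (compression)
  F[2-4] = -1180.8325 N (compression)
  F[3-4] = +1274.3389 N (tension)
  F[3-5] = -1569.7765 N (compression)
  F[4-5] = -2019.7283 N (compression)
  Rx@0 = +2333.1500 N
  Ry@0 = +1111.8763 N
  Ry@4 = +663.8037 N

-2019.728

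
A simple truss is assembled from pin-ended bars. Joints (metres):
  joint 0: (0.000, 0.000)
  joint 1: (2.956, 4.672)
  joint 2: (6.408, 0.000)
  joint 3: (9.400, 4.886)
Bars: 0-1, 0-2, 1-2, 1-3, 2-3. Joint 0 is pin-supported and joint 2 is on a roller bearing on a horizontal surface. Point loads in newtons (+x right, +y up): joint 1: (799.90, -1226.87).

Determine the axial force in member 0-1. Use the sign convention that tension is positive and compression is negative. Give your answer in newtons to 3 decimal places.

N=4 nodes, M=5 members, R=3 reactions → 2N=8, M+R=8
member 0 (0-1): L=5.5286, (cx,cy)=(0.5347,0.8451)
member 1 (0-2): L=6.4080, (cx,cy)=(1.0000,0.0000)
member 2 (1-2): L=5.8089, (cx,cy)=(0.5943,-0.8043)
member 3 (1-3): L=6.4476, (cx,cy)=(0.9994,0.0332)
member 4 (2-3): L=5.7293, (cx,cy)=(0.5222,0.8528)
solve A·x = −loads:
  F[0-1] = -91.9686 N (compression)
  F[0-2] = +849.0731 N (tension)
  F[1-2] = -1428.8014 N (compression)
  F[1-3] = +0.0000 N (tension)
  F[2-3] = -0.0000 N (compression)
  Rx@0 = -799.9000 N
  Ry@0 = +77.7189 N
  Ry@2 = +1149.1511 N

-91.969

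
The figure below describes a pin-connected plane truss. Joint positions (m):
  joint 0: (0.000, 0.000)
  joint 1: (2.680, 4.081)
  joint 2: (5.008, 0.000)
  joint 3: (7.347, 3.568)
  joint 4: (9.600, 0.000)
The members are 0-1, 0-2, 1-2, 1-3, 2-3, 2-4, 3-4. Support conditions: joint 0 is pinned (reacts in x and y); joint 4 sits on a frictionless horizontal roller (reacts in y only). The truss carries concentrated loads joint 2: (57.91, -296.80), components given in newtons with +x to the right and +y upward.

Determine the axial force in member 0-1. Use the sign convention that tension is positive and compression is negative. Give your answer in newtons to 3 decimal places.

N=5 nodes, M=7 members, R=3 reactions → 2N=10, M+R=10
member 0 (0-1): L=4.8823, (cx,cy)=(0.5489,0.8359)
member 1 (0-2): L=5.0080, (cx,cy)=(1.0000,0.0000)
member 2 (1-2): L=4.6983, (cx,cy)=(0.4955,-0.8686)
member 3 (1-3): L=4.6951, (cx,cy)=(0.9940,-0.1093)
member 4 (2-3): L=4.2663, (cx,cy)=(0.5482,0.8363)
member 5 (2-4): L=4.5920, (cx,cy)=(1.0000,0.0000)
member 6 (3-4): L=4.2198, (cx,cy)=(0.5339,-0.8455)
solve A·x = −loads:
  F[0-1] = -169.8452 N (compression)
  F[0-2] = +151.1415 N (tension)
  F[1-2] = +186.9661 N (tension)
  F[1-3] = -186.9922 N (compression)
  F[2-3] = +160.7040 N (tension)
  F[2-4] = +97.7672 N (tension)
  F[3-4] = -183.1146 N (compression)
  Rx@0 = -57.9100 N
  Ry@0 = +141.9693 N
  Ry@4 = +154.8307 N

-169.845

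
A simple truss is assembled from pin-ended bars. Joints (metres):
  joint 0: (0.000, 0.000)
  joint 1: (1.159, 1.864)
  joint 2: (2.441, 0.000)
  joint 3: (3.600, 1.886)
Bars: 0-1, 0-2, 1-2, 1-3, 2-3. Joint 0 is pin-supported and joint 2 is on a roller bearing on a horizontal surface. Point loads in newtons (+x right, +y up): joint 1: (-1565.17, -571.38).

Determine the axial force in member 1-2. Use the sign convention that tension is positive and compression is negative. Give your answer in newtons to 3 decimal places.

1121.325

N=4 nodes, M=5 members, R=3 reactions → 2N=8, M+R=8
member 0 (0-1): L=2.1949, (cx,cy)=(0.5280,0.8492)
member 1 (0-2): L=2.4410, (cx,cy)=(1.0000,0.0000)
member 2 (1-2): L=2.2623, (cx,cy)=(0.5667,-0.8239)
member 3 (1-3): L=2.4411, (cx,cy)=(1.0000,0.0090)
member 4 (2-3): L=2.2137, (cx,cy)=(0.5236,0.8520)
solve A·x = −loads:
  F[0-1] = -1760.7628 N (compression)
  F[0-2] = -635.4312 N (compression)
  F[1-2] = +1121.3250 N (tension)
  F[1-3] = -0.0000 N (compression)
  F[2-3] = +0.0000 N (tension)
  Rx@0 = +1565.1700 N
  Ry@0 = +1495.2831 N
  Ry@2 = -923.9031 N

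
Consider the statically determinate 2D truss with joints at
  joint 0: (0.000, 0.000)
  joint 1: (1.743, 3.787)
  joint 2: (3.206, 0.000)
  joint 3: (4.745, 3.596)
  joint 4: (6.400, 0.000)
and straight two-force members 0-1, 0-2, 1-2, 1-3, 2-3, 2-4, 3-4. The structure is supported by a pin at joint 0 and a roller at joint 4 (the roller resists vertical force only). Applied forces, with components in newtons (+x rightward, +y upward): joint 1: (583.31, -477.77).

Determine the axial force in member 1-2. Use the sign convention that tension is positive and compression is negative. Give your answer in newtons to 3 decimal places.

N=5 nodes, M=7 members, R=3 reactions → 2N=10, M+R=10
member 0 (0-1): L=4.1689, (cx,cy)=(0.4181,0.9084)
member 1 (0-2): L=3.2060, (cx,cy)=(1.0000,0.0000)
member 2 (1-2): L=4.0598, (cx,cy)=(0.3604,-0.9328)
member 3 (1-3): L=3.0081, (cx,cy)=(0.9980,-0.0635)
member 4 (2-3): L=3.9115, (cx,cy)=(0.3935,0.9193)
member 5 (2-4): L=3.1940, (cx,cy)=(1.0000,0.0000)
member 6 (3-4): L=3.9586, (cx,cy)=(0.4181,-0.9084)
solve A·x = −loads:
  F[0-1] = -2.7486 N (compression)
  F[0-2] = +584.4592 N (tension)
  F[1-2] = -481.4764 N (compression)
  F[1-3] = -411.7828 N (compression)
  F[2-3] = +488.5299 N (tension)
  F[2-4] = +218.7367 N (tension)
  F[3-4] = -523.1924 N (compression)
  Rx@0 = -583.3100 N
  Ry@0 = +2.4969 N
  Ry@4 = +475.2731 N

-481.476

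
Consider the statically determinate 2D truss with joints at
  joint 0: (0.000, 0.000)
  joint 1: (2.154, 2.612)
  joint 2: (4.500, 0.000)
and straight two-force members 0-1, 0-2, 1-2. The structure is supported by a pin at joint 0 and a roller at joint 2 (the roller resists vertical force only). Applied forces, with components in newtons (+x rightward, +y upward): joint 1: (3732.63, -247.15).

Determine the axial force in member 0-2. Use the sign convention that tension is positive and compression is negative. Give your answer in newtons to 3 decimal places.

2052.199

N=3 nodes, M=3 members, R=3 reactions → 2N=6, M+R=6
member 0 (0-1): L=3.3856, (cx,cy)=(0.6362,0.7715)
member 1 (0-2): L=4.5000, (cx,cy)=(1.0000,0.0000)
member 2 (1-2): L=3.5109, (cx,cy)=(0.6682,-0.7440)
solve A·x = −loads:
  F[0-1] = +2641.2533 N (tension)
  F[0-2] = +2052.1993 N (tension)
  F[1-2] = -3071.1935 N (compression)
  Rx@0 = -3732.6300 N
  Ry@0 = -2037.7368 N
  Ry@2 = +2284.8868 N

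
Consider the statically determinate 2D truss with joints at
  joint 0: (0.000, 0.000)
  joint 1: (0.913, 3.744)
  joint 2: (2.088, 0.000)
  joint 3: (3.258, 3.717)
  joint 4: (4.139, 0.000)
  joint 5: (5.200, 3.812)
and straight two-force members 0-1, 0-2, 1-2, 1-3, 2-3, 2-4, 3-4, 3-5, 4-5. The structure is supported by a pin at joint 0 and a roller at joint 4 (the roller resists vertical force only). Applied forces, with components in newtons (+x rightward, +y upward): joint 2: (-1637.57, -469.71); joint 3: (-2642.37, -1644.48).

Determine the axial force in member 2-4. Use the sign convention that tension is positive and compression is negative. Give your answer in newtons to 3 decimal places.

-199.466

N=6 nodes, M=9 members, R=3 reactions → 2N=12, M+R=12
member 0 (0-1): L=3.8537, (cx,cy)=(0.2369,0.9715)
member 1 (0-2): L=2.0880, (cx,cy)=(1.0000,0.0000)
member 2 (1-2): L=3.9240, (cx,cy)=(0.2994,-0.9541)
member 3 (1-3): L=2.3452, (cx,cy)=(0.9999,-0.0115)
member 4 (2-3): L=3.8968, (cx,cy)=(0.3002,0.9539)
member 5 (2-4): L=2.0510, (cx,cy)=(1.0000,0.0000)
member 6 (3-4): L=3.8200, (cx,cy)=(0.2306,-0.9730)
member 7 (3-5): L=1.9443, (cx,cy)=(0.9988,0.0489)
member 8 (4-5): L=3.9569, (cx,cy)=(0.2681,0.9634)
solve A·x = −loads:
  F[0-1] = -3042.3650 N (compression)
  F[0-2] = -3559.1600 N (compression)
  F[1-2] = +3117.8569 N (tension)
  F[1-3] = -1654.4870 N (compression)
  F[2-3] = -2626.2605 N (compression)
  F[2-4] = -199.4659 N (compression)
  F[3-4] = +864.8761 N (tension)
  F[3-5] = -0.0000 N (compression)
  F[4-5] = +0.0000 N (tension)
  Rx@0 = +4279.9400 N
  Ry@0 = +2955.7505 N
  Ry@4 = -841.5605 N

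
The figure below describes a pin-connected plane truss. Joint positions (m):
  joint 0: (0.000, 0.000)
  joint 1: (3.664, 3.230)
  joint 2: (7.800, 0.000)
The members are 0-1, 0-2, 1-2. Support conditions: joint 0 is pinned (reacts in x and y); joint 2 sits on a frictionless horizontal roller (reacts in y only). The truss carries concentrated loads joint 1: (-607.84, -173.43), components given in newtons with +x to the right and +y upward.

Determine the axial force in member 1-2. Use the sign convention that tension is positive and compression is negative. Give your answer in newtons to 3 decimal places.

276.591

N=3 nodes, M=3 members, R=3 reactions → 2N=6, M+R=6
member 0 (0-1): L=4.8844, (cx,cy)=(0.7501,0.6613)
member 1 (0-2): L=7.8000, (cx,cy)=(1.0000,0.0000)
member 2 (1-2): L=5.2478, (cx,cy)=(0.7881,-0.6155)
solve A·x = −loads:
  F[0-1] = -519.7026 N (compression)
  F[0-2] = -217.9921 N (compression)
  F[1-2] = +276.5907 N (tension)
  Rx@0 = +607.8400 N
  Ry@0 = +343.6705 N
  Ry@2 = -170.2405 N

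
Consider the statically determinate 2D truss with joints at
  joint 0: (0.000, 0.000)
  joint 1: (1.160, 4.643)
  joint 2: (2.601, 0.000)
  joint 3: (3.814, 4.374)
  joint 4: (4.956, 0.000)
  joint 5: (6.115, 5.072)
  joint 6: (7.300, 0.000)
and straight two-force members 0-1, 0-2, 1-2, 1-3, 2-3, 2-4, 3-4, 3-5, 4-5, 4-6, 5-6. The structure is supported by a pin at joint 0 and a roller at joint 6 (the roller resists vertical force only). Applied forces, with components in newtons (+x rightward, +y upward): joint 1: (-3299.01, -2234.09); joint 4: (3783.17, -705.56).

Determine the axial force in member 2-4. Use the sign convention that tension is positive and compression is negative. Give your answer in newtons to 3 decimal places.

N=7 nodes, M=11 members, R=3 reactions → 2N=14, M+R=14
member 0 (0-1): L=4.7857, (cx,cy)=(0.2424,0.9702)
member 1 (0-2): L=2.6010, (cx,cy)=(1.0000,0.0000)
member 2 (1-2): L=4.8615, (cx,cy)=(0.2964,-0.9551)
member 3 (1-3): L=2.6676, (cx,cy)=(0.9949,-0.1008)
member 4 (2-3): L=4.5391, (cx,cy)=(0.2672,0.9636)
member 5 (2-4): L=2.3550, (cx,cy)=(1.0000,0.0000)
member 6 (3-4): L=4.5206, (cx,cy)=(0.2526,-0.9676)
member 7 (3-5): L=2.4045, (cx,cy)=(0.9569,0.2903)
member 8 (4-5): L=5.2027, (cx,cy)=(0.2228,0.9749)
member 9 (4-6): L=2.3440, (cx,cy)=(1.0000,0.0000)
member 10 (5-6): L=5.2086, (cx,cy)=(0.2275,-0.9738)
solve A·x = −loads:
  F[0-1] = -4333.1133 N (compression)
  F[0-2] = +1534.4552 N (tension)
  F[1-2] = +1883.0850 N (tension)
  F[1-3] = +1699.2069 N (tension)
  F[2-3] = -1866.3353 N (compression)
  F[2-4] = +2591.3742 N (tension)
  F[3-4] = +2232.6574 N (tension)
  F[3-5] = +656.0303 N (tension)
  F[4-5] = -1492.1785 N (compression)
  F[4-6] = -295.3732 N (compression)
  F[5-6] = +1298.2935 N (tension)
  Rx@0 = -484.1600 N
  Ry@0 = +4203.8971 N
  Ry@6 = -1264.2471 N

2591.374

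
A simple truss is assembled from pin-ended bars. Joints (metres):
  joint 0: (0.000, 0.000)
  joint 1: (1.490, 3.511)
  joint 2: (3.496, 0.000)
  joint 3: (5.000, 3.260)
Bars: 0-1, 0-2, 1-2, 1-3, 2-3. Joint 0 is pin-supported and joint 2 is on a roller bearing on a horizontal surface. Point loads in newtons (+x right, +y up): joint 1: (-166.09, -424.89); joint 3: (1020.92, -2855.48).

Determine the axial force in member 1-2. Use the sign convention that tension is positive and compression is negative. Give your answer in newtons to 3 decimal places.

-2714.126

N=4 nodes, M=5 members, R=3 reactions → 2N=8, M+R=8
member 0 (0-1): L=3.8141, (cx,cy)=(0.3907,0.9205)
member 1 (0-2): L=3.4960, (cx,cy)=(1.0000,0.0000)
member 2 (1-2): L=4.0437, (cx,cy)=(0.4961,-0.8683)
member 3 (1-3): L=3.5190, (cx,cy)=(0.9975,-0.0713)
member 4 (2-3): L=3.5902, (cx,cy)=(0.4189,0.9080)
solve A·x = −loads:
  F[0-1] = +1922.6217 N (tension)
  F[0-2] = +103.7433 N (tension)
  F[1-2] = -2714.1258 N (compression)
  F[1-3] = +2269.3960 N (tension)
  F[2-3] = -2966.4493 N (compression)
  Rx@0 = -854.8300 N
  Ry@0 = -1769.8426 N
  Ry@2 = +5050.2126 N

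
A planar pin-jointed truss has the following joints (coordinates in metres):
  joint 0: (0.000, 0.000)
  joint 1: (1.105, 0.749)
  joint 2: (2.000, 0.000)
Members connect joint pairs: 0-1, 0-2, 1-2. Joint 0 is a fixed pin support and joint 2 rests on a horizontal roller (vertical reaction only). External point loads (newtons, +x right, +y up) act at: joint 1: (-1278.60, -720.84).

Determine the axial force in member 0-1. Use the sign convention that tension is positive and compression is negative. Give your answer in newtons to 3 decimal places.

-1428.337

N=3 nodes, M=3 members, R=3 reactions → 2N=6, M+R=6
member 0 (0-1): L=1.3349, (cx,cy)=(0.8278,0.5611)
member 1 (0-2): L=2.0000, (cx,cy)=(1.0000,0.0000)
member 2 (1-2): L=1.1671, (cx,cy)=(0.7669,-0.6418)
solve A·x = −loads:
  F[0-1] = -1428.3375 N (compression)
  F[0-2] = -96.2771 N (compression)
  F[1-2] = +125.5431 N (tension)
  Rx@0 = +1278.6000 N
  Ry@0 = +801.4116 N
  Ry@2 = -80.5716 N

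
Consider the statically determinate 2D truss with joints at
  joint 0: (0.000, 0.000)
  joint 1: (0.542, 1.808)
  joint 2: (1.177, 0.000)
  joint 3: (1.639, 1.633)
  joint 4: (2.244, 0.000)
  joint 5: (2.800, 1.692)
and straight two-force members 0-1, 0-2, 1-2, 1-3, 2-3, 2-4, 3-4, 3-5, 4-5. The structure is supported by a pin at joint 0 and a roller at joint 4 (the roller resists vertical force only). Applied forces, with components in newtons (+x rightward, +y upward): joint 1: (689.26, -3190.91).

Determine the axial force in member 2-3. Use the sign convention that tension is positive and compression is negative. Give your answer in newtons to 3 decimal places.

1240.656

N=6 nodes, M=9 members, R=3 reactions → 2N=12, M+R=12
member 0 (0-1): L=1.8875, (cx,cy)=(0.2872,0.9579)
member 1 (0-2): L=1.1770, (cx,cy)=(1.0000,0.0000)
member 2 (1-2): L=1.9163, (cx,cy)=(0.3314,-0.9435)
member 3 (1-3): L=1.1109, (cx,cy)=(0.9875,-0.1575)
member 4 (2-3): L=1.6971, (cx,cy)=(0.2722,0.9622)
member 5 (2-4): L=1.0670, (cx,cy)=(1.0000,0.0000)
member 6 (3-4): L=1.7415, (cx,cy)=(0.3474,-0.9377)
member 7 (3-5): L=1.1625, (cx,cy)=(0.9987,0.0508)
member 8 (4-5): L=1.7810, (cx,cy)=(0.3122,0.9500)
solve A·x = −loads:
  F[0-1] = -1946.8529 N (compression)
  F[0-2] = +1248.3055 N (tension)
  F[1-2] = -1265.2878 N (compression)
  F[1-3] = -839.5058 N (compression)
  F[2-3] = +1240.6556 N (tension)
  F[2-4] = +491.2799 N (tension)
  F[3-4] = -1414.1299 N (compression)
  F[3-5] = +0.0000 N (tension)
  F[4-5] = -0.0000 N (compression)
  Rx@0 = -689.2600 N
  Ry@0 = +1864.8604 N
  Ry@4 = +1326.0496 N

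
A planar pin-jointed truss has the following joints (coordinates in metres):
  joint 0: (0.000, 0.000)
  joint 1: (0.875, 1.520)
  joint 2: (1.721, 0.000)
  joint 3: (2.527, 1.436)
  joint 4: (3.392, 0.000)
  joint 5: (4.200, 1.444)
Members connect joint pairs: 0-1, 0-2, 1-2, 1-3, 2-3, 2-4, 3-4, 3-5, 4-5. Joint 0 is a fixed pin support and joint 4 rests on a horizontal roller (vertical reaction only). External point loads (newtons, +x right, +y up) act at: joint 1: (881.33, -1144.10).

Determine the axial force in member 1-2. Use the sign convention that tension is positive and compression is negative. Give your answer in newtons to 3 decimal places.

N=6 nodes, M=9 members, R=3 reactions → 2N=12, M+R=12
member 0 (0-1): L=1.7539, (cx,cy)=(0.4989,0.8667)
member 1 (0-2): L=1.7210, (cx,cy)=(1.0000,0.0000)
member 2 (1-2): L=1.7396, (cx,cy)=(0.4863,-0.8738)
member 3 (1-3): L=1.6541, (cx,cy)=(0.9987,-0.0508)
member 4 (2-3): L=1.6467, (cx,cy)=(0.4895,0.8720)
member 5 (2-4): L=1.6710, (cx,cy)=(1.0000,0.0000)
member 6 (3-4): L=1.6764, (cx,cy)=(0.5160,-0.8566)
member 7 (3-5): L=1.6730, (cx,cy)=(1.0000,0.0048)
member 8 (4-5): L=1.6547, (cx,cy)=(0.4883,0.8727)
solve A·x = −loads:
  F[0-1] = -523.8878 N (compression)
  F[0-2] = +1142.6974 N (tension)
  F[1-2] = -744.3202 N (compression)
  F[1-3] = -781.7236 N (compression)
  F[2-3] = +745.8123 N (tension)
  F[2-4] = +415.6744 N (tension)
  F[3-4] = -805.5920 N (compression)
  F[3-5] = -0.0000 N (compression)
  F[4-5] = +0.0000 N (tension)
  Rx@0 = -881.3300 N
  Ry@0 = +454.0325 N
  Ry@4 = +690.0675 N

-744.320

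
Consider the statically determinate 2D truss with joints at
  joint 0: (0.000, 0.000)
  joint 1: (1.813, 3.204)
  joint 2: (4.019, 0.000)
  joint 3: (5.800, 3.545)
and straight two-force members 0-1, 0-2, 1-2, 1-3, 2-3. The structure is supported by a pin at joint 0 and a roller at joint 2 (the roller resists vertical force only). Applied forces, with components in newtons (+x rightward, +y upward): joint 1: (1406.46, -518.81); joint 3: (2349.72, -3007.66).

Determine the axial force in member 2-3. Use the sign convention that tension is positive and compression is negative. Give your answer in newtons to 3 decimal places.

-3752.022

N=4 nodes, M=5 members, R=3 reactions → 2N=8, M+R=8
member 0 (0-1): L=3.6814, (cx,cy)=(0.4925,0.8703)
member 1 (0-2): L=4.0190, (cx,cy)=(1.0000,0.0000)
member 2 (1-2): L=3.8900, (cx,cy)=(0.5671,-0.8237)
member 3 (1-3): L=4.0016, (cx,cy)=(0.9964,0.0852)
member 4 (2-3): L=3.9672, (cx,cy)=(0.4489,0.8936)
solve A·x = −loads:
  F[0-1] = +4873.9286 N (tension)
  F[0-2] = +1355.8780 N (tension)
  F[1-2] = -5361.1048 N (compression)
  F[1-3] = +4048.8311 N (tension)
  F[2-3] = -3752.0218 N (compression)
  Rx@0 = -3756.1800 N
  Ry@0 = -4241.9017 N
  Ry@2 = +7768.3717 N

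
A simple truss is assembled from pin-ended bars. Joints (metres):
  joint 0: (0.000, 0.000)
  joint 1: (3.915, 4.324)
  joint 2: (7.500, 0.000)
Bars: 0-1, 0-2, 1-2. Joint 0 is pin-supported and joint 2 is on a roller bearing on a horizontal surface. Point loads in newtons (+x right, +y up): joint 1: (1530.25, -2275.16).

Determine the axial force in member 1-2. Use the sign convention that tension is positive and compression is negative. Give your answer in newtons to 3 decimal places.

-2688.762

N=3 nodes, M=3 members, R=3 reactions → 2N=6, M+R=6
member 0 (0-1): L=5.8330, (cx,cy)=(0.6712,0.7413)
member 1 (0-2): L=7.5000, (cx,cy)=(1.0000,0.0000)
member 2 (1-2): L=5.6169, (cx,cy)=(0.6383,-0.7698)
solve A·x = −loads:
  F[0-1] = -276.9289 N (compression)
  F[0-2] = +1716.1187 N (tension)
  F[1-2] = -2688.7618 N (compression)
  Rx@0 = -1530.2500 N
  Ry@0 = +205.2863 N
  Ry@2 = +2069.8737 N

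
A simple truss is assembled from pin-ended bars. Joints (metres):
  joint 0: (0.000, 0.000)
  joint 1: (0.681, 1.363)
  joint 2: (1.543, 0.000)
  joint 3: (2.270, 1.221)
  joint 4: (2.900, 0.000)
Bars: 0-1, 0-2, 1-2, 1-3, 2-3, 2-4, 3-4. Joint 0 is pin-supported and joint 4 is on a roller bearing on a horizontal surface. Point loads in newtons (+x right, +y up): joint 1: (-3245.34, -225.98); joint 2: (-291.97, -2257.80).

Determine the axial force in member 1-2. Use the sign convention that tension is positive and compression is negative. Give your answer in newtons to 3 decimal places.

2961.776

N=5 nodes, M=7 members, R=3 reactions → 2N=10, M+R=10
member 0 (0-1): L=1.5237, (cx,cy)=(0.4470,0.8946)
member 1 (0-2): L=1.5430, (cx,cy)=(1.0000,0.0000)
member 2 (1-2): L=1.6127, (cx,cy)=(0.5345,-0.8452)
member 3 (1-3): L=1.5953, (cx,cy)=(0.9960,-0.0890)
member 4 (2-3): L=1.4210, (cx,cy)=(0.5116,0.8592)
member 5 (2-4): L=1.3570, (cx,cy)=(1.0000,0.0000)
member 6 (3-4): L=1.3740, (cx,cy)=(0.4585,-0.8887)
solve A·x = −loads:
  F[0-1] = -3079.4167 N (compression)
  F[0-2] = -2160.9615 N (compression)
  F[1-2] = +2961.7764 N (tension)
  F[1-3] = +287.0431 N (tension)
  F[2-3] = -285.5923 N (compression)
  F[2-4] = -139.7961 N (compression)
  F[3-4] = +304.8777 N (tension)
  Rx@0 = +3537.3100 N
  Ry@0 = +2754.7182 N
  Ry@4 = -270.9382 N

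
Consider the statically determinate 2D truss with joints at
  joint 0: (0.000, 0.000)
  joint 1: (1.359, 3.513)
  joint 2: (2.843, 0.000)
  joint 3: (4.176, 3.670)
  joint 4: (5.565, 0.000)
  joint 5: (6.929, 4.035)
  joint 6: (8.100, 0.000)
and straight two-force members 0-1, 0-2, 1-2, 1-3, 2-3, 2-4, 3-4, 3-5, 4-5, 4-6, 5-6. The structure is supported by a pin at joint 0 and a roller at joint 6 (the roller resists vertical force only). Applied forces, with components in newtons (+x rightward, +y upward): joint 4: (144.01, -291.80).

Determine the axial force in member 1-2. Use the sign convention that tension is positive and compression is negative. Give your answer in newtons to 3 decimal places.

94.768

N=7 nodes, M=11 members, R=3 reactions → 2N=14, M+R=14
member 0 (0-1): L=3.7667, (cx,cy)=(0.3608,0.9326)
member 1 (0-2): L=2.8430, (cx,cy)=(1.0000,0.0000)
member 2 (1-2): L=3.8136, (cx,cy)=(0.3891,-0.9212)
member 3 (1-3): L=2.8214, (cx,cy)=(0.9985,0.0556)
member 4 (2-3): L=3.9046, (cx,cy)=(0.3414,0.9399)
member 5 (2-4): L=2.7220, (cx,cy)=(1.0000,0.0000)
member 6 (3-4): L=3.9241, (cx,cy)=(0.3540,-0.9353)
member 7 (3-5): L=2.7771, (cx,cy)=(0.9913,0.1314)
member 8 (4-5): L=4.2593, (cx,cy)=(0.3202,0.9473)
member 9 (4-6): L=2.5350, (cx,cy)=(1.0000,0.0000)
member 10 (5-6): L=4.2015, (cx,cy)=(0.2787,-0.9604)
solve A·x = −loads:
  F[0-1] = -97.9178 N (compression)
  F[0-2] = +179.3380 N (tension)
  F[1-2] = +94.7679 N (tension)
  F[1-3] = -72.3176 N (compression)
  F[2-3] = -92.8784 N (compression)
  F[2-4] = +247.9237 N (tension)
  F[3-4] = +78.9518 N (tension)
  F[3-5] = -133.0142 N (compression)
  F[4-5] = +230.0764 N (tension)
  F[4-6] = +58.1807 N (tension)
  F[5-6] = -208.7491 N (compression)
  Rx@0 = -144.0100 N
  Ry@0 = +91.3226 N
  Ry@6 = +200.4774 N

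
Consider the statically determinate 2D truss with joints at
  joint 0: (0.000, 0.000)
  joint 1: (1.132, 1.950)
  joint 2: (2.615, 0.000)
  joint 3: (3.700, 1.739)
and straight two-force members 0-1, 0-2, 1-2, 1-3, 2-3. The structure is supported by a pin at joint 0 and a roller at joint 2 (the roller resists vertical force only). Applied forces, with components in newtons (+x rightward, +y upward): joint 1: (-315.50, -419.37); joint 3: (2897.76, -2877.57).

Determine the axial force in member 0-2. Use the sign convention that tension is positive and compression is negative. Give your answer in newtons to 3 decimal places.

1045.129

N=4 nodes, M=5 members, R=3 reactions → 2N=8, M+R=8
member 0 (0-1): L=2.2548, (cx,cy)=(0.5020,0.8648)
member 1 (0-2): L=2.6150, (cx,cy)=(1.0000,0.0000)
member 2 (1-2): L=2.4499, (cx,cy)=(0.6053,-0.7960)
member 3 (1-3): L=2.5767, (cx,cy)=(0.9966,-0.0819)
member 4 (2-3): L=2.0497, (cx,cy)=(0.5293,0.8484)
solve A·x = −loads:
  F[0-1] = +3061.7090 N (tension)
  F[0-2] = +1045.1292 N (tension)
  F[1-2] = -4314.3355 N (compression)
  F[1-3] = +4479.3232 N (tension)
  F[2-3] = -2959.3763 N (compression)
  Rx@0 = -2582.2600 N
  Ry@0 = -2647.8843 N
  Ry@2 = +5944.8243 N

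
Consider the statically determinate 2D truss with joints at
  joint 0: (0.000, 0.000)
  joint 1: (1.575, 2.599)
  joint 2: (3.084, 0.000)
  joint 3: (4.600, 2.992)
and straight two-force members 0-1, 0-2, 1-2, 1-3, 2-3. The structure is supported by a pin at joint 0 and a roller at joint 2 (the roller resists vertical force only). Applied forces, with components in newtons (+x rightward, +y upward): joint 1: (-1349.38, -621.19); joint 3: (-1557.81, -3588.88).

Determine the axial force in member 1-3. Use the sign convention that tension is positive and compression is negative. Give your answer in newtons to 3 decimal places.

281.329

N=4 nodes, M=5 members, R=3 reactions → 2N=8, M+R=8
member 0 (0-1): L=3.0390, (cx,cy)=(0.5183,0.8552)
member 1 (0-2): L=3.0840, (cx,cy)=(1.0000,0.0000)
member 2 (1-2): L=3.0053, (cx,cy)=(0.5021,-0.8648)
member 3 (1-3): L=3.0504, (cx,cy)=(0.9917,0.1288)
member 4 (2-3): L=3.3541, (cx,cy)=(0.4520,0.8920)
solve A·x = −loads:
  F[0-1] = -1389.4378 N (compression)
  F[0-2] = -2187.0927 N (compression)
  F[1-2] = +697.6501 N (tension)
  F[1-3] = +281.3292 N (tension)
  F[2-3] = -4063.9076 N (compression)
  Rx@0 = +2907.1900 N
  Ry@0 = +1188.2749 N
  Ry@2 = +3021.7951 N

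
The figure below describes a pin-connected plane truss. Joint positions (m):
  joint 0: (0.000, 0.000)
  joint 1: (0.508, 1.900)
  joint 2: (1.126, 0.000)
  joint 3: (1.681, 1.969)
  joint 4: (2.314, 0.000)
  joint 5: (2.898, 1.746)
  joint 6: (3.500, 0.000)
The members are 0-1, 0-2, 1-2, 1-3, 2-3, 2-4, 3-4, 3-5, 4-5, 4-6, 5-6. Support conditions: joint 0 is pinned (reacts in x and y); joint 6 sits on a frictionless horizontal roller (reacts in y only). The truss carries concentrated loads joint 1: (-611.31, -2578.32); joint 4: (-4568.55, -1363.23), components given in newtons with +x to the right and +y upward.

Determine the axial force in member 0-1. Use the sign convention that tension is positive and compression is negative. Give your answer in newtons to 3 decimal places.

N=7 nodes, M=11 members, R=3 reactions → 2N=14, M+R=14
member 0 (0-1): L=1.9667, (cx,cy)=(0.2583,0.9661)
member 1 (0-2): L=1.1260, (cx,cy)=(1.0000,0.0000)
member 2 (1-2): L=1.9980, (cx,cy)=(0.3093,-0.9510)
member 3 (1-3): L=1.1750, (cx,cy)=(0.9983,0.0587)
member 4 (2-3): L=2.0457, (cx,cy)=(0.2713,0.9625)
member 5 (2-4): L=1.1880, (cx,cy)=(1.0000,0.0000)
member 6 (3-4): L=2.0682, (cx,cy)=(0.3061,-0.9520)
member 7 (3-5): L=1.2373, (cx,cy)=(0.9836,-0.1802)
member 8 (4-5): L=1.8411, (cx,cy)=(0.3172,0.9484)
member 9 (4-6): L=1.1860, (cx,cy)=(1.0000,0.0000)
member 10 (5-6): L=1.8469, (cx,cy)=(0.3260,-0.9454)
solve A·x = −loads:
  F[0-1] = -3103.1934 N (compression)
  F[0-2] = -4378.3190 N (compression)
  F[1-2] = +421.3767 N (tension)
  F[1-3] = -321.1221 N (compression)
  F[2-3] = -416.3267 N (compression)
  F[2-4] = -4135.0336 N (compression)
  F[3-4] = +556.9682 N (tension)
  F[3-5] = -614.0359 N (compression)
  F[4-5] = +878.3494 N (tension)
  F[4-6] = +325.3629 N (tension)
  F[5-6] = -998.1764 N (compression)
  Rx@0 = +5179.8600 N
  Ry@0 = +2997.8895 N
  Ry@6 = +943.6605 N

-3103.193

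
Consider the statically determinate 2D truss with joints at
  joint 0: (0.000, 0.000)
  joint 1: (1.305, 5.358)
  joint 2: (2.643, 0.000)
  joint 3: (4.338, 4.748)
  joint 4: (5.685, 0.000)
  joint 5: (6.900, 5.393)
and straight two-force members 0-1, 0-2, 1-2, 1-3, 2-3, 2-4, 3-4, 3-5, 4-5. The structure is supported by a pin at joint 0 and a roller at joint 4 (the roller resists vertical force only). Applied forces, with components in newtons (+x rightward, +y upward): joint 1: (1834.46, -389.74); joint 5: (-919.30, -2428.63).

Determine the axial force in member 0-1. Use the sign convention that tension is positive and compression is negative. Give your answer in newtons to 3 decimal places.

N=6 nodes, M=9 members, R=3 reactions → 2N=12, M+R=12
member 0 (0-1): L=5.5146, (cx,cy)=(0.2366,0.9716)
member 1 (0-2): L=2.6430, (cx,cy)=(1.0000,0.0000)
member 2 (1-2): L=5.5225, (cx,cy)=(0.2423,-0.9702)
member 3 (1-3): L=3.0937, (cx,cy)=(0.9804,-0.1972)
member 4 (2-3): L=5.0415, (cx,cy)=(0.3362,0.9418)
member 5 (2-4): L=3.0420, (cx,cy)=(1.0000,0.0000)
member 6 (3-4): L=4.9354, (cx,cy)=(0.2729,-0.9620)
member 7 (3-5): L=2.6419, (cx,cy)=(0.9697,0.2441)
member 8 (4-5): L=5.5282, (cx,cy)=(0.2198,0.9755)
solve A·x = −loads:
  F[0-1] = +1107.0782 N (tension)
  F[0-2] = +653.1776 N (tension)
  F[1-2] = -1247.0338 N (compression)
  F[1-3] = -1295.7841 N (compression)
  F[2-3] = +1284.6646 N (tension)
  F[2-4] = -80.8717 N (compression)
  F[3-4] = -1626.4467 N (compression)
  F[3-5] = -406.8367 N (compression)
  F[4-5] = -2387.6876 N (compression)
  Rx@0 = -915.1600 N
  Ry@0 = -1075.6334 N
  Ry@4 = +3894.0034 N

1107.078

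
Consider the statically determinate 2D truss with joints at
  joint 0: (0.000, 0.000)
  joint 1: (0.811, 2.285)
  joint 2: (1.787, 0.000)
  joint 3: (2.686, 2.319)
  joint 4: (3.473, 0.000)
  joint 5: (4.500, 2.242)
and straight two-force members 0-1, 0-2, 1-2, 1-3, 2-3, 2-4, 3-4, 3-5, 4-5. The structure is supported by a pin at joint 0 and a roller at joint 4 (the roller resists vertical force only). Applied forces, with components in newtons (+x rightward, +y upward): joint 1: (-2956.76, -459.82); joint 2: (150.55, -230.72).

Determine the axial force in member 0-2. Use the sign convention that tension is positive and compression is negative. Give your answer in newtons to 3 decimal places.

N=6 nodes, M=9 members, R=3 reactions → 2N=12, M+R=12
member 0 (0-1): L=2.4247, (cx,cy)=(0.3345,0.9424)
member 1 (0-2): L=1.7870, (cx,cy)=(1.0000,0.0000)
member 2 (1-2): L=2.4847, (cx,cy)=(0.3928,-0.9196)
member 3 (1-3): L=1.8753, (cx,cy)=(0.9998,0.0181)
member 4 (2-3): L=2.4872, (cx,cy)=(0.3615,0.9324)
member 5 (2-4): L=1.6860, (cx,cy)=(1.0000,0.0000)
member 6 (3-4): L=2.4489, (cx,cy)=(0.3214,-0.9470)
member 7 (3-5): L=1.8156, (cx,cy)=(0.9991,-0.0424)
member 8 (4-5): L=2.4660, (cx,cy)=(0.4165,0.9092)
solve A·x = −loads:
  F[0-1] = -2557.0800 N (compression)
  F[0-2] = -1950.9160 N (compression)
  F[1-2] = +2145.2324 N (tension)
  F[1-3] = +1259.0217 N (tension)
  F[2-3] = -1868.4105 N (compression)
  F[2-4] = -583.4656 N (compression)
  F[3-4] = +1815.5669 N (tension)
  F[3-5] = -0.0000 N (compression)
  F[4-5] = +0.0000 N (tension)
  Rx@0 = +2806.2100 N
  Ry@0 = +2409.7988 N
  Ry@4 = -1719.2588 N

-1950.916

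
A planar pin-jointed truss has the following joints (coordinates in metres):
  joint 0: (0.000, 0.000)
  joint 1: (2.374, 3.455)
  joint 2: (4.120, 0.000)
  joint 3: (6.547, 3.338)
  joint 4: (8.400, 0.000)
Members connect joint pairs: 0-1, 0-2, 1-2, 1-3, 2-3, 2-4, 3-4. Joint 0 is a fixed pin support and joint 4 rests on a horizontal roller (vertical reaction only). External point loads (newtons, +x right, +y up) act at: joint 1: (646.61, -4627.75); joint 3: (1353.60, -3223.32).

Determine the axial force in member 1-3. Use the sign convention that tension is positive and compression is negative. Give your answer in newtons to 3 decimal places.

-2187.988

N=5 nodes, M=7 members, R=3 reactions → 2N=10, M+R=10
member 0 (0-1): L=4.1920, (cx,cy)=(0.5663,0.8242)
member 1 (0-2): L=4.1200, (cx,cy)=(1.0000,0.0000)
member 2 (1-2): L=3.8711, (cx,cy)=(0.4510,-0.8925)
member 3 (1-3): L=4.1746, (cx,cy)=(0.9996,-0.0280)
member 4 (2-3): L=4.1271, (cx,cy)=(0.5881,0.8088)
member 5 (2-4): L=4.2800, (cx,cy)=(1.0000,0.0000)
member 6 (3-4): L=3.8178, (cx,cy)=(0.4854,-0.8743)
solve A·x = −loads:
  F[0-1] = -3915.4377 N (compression)
  F[0-2] = +4217.5858 N (tension)
  F[1-2] = -1500.6840 N (compression)
  F[1-3] = -2187.9877 N (compression)
  F[2-3] = +1655.9792 N (tension)
  F[2-4] = +2566.8952 N (tension)
  F[3-4] = -5288.7094 N (compression)
  Rx@0 = -2000.2100 N
  Ry@0 = +3227.0570 N
  Ry@4 = +4624.0130 N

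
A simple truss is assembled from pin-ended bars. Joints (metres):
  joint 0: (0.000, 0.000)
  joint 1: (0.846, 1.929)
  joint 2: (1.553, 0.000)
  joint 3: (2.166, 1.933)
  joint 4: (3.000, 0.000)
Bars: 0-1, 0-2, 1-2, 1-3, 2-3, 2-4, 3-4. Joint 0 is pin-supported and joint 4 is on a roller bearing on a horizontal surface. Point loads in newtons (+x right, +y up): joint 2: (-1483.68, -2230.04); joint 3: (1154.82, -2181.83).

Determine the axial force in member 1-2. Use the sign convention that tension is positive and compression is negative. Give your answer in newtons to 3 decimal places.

996.669

N=5 nodes, M=7 members, R=3 reactions → 2N=10, M+R=10
member 0 (0-1): L=2.1064, (cx,cy)=(0.4016,0.9158)
member 1 (0-2): L=1.5530, (cx,cy)=(1.0000,0.0000)
member 2 (1-2): L=2.0545, (cx,cy)=(0.3441,-0.9389)
member 3 (1-3): L=1.3200, (cx,cy)=(1.0000,0.0030)
member 4 (2-3): L=2.0279, (cx,cy)=(0.3023,0.9532)
member 5 (2-4): L=1.4470, (cx,cy)=(1.0000,0.0000)
member 6 (3-4): L=2.1052, (cx,cy)=(0.3962,-0.9182)
solve A·x = −loads:
  F[0-1] = -1024.3339 N (compression)
  F[0-2] = +82.5540 N (tension)
  F[1-2] = +996.6694 N (tension)
  F[1-3] = -754.3973 N (compression)
  F[2-3] = +1357.7643 N (tension)
  F[2-4] = +1498.7785 N (tension)
  F[3-4] = -3783.3236 N (compression)
  Rx@0 = +328.8600 N
  Ry@0 = +938.0823 N
  Ry@4 = +3473.7877 N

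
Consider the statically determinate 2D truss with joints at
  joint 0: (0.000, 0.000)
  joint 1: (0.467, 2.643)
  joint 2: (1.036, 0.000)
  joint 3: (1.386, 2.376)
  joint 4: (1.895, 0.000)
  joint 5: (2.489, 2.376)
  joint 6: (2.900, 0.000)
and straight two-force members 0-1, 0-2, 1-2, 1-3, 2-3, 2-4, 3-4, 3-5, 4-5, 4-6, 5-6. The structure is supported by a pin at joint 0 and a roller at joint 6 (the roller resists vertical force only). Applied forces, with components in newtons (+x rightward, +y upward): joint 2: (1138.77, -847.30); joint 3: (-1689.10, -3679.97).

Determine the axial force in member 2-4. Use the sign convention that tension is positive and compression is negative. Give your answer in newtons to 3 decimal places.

N=7 nodes, M=11 members, R=3 reactions → 2N=14, M+R=14
member 0 (0-1): L=2.6839, (cx,cy)=(0.1740,0.9847)
member 1 (0-2): L=1.0360, (cx,cy)=(1.0000,0.0000)
member 2 (1-2): L=2.7036, (cx,cy)=(0.2105,-0.9776)
member 3 (1-3): L=0.9570, (cx,cy)=(0.9603,-0.2790)
member 4 (2-3): L=2.4016, (cx,cy)=(0.1457,0.9893)
member 5 (2-4): L=0.8590, (cx,cy)=(1.0000,0.0000)
member 6 (3-4): L=2.4299, (cx,cy)=(0.2095,-0.9778)
member 7 (3-5): L=1.1030, (cx,cy)=(1.0000,0.0000)
member 8 (4-5): L=2.4491, (cx,cy)=(0.2425,0.9701)
member 9 (4-6): L=1.0050, (cx,cy)=(1.0000,0.0000)
member 10 (5-6): L=2.4113, (cx,cy)=(0.1704,-0.9854)
solve A·x = −loads:
  F[0-1] = -3909.3375 N (compression)
  F[0-2] = +129.8864 N (tension)
  F[1-2] = +4416.2888 N (tension)
  F[1-3] = -1676.2448 N (compression)
  F[2-3] = -3507.5182 N (compression)
  F[2-4] = +431.7483 N (tension)
  F[3-4] = -692.9386 N (compression)
  F[3-5] = -286.5965 N (compression)
  F[4-5] = +698.4184 N (tension)
  F[4-6] = +117.2051 N (tension)
  F[5-6] = -687.6277 N (compression)
  Rx@0 = +550.3300 N
  Ry@0 = +3849.7046 N
  Ry@6 = +677.5654 N

431.748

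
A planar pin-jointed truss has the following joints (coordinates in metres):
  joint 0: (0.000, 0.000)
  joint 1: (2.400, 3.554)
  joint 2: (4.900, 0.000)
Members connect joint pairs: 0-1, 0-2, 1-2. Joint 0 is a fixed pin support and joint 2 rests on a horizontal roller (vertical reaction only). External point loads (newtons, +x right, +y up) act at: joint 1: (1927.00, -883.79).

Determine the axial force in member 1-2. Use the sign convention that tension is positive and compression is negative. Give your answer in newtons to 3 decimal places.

N=3 nodes, M=3 members, R=3 reactions → 2N=6, M+R=6
member 0 (0-1): L=4.2885, (cx,cy)=(0.5596,0.8287)
member 1 (0-2): L=4.9000, (cx,cy)=(1.0000,0.0000)
member 2 (1-2): L=4.3452, (cx,cy)=(0.5753,-0.8179)
solve A·x = −loads:
  F[0-1] = +1142.4056 N (tension)
  F[0-2] = +1287.6629 N (tension)
  F[1-2] = -2238.0703 N (compression)
  Rx@0 = -1927.0000 N
  Ry@0 = -946.7516 N
  Ry@2 = +1830.5416 N

-2238.070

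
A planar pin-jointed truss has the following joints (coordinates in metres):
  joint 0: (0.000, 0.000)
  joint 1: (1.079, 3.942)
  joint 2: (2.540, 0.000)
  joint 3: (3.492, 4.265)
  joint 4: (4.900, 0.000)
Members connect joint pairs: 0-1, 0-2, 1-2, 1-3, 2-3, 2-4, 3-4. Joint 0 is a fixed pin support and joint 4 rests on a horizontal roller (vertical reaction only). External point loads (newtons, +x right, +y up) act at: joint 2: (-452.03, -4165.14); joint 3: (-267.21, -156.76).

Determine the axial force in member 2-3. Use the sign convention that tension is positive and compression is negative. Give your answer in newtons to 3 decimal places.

N=5 nodes, M=7 members, R=3 reactions → 2N=10, M+R=10
member 0 (0-1): L=4.0870, (cx,cy)=(0.2640,0.9645)
member 1 (0-2): L=2.5400, (cx,cy)=(1.0000,0.0000)
member 2 (1-2): L=4.2040, (cx,cy)=(0.3475,-0.9377)
member 3 (1-3): L=2.4345, (cx,cy)=(0.9912,0.1327)
member 4 (2-3): L=4.3700, (cx,cy)=(0.2179,0.9760)
member 5 (2-4): L=2.3600, (cx,cy)=(1.0000,0.0000)
member 6 (3-4): L=4.4914, (cx,cy)=(0.3135,-0.9496)
solve A·x = −loads:
  F[0-1] = -2367.6982 N (compression)
  F[0-2] = -94.1498 N (compression)
  F[1-2] = +2235.3609 N (tension)
  F[1-3] = -1414.4348 N (compression)
  F[2-3] = +2120.0250 N (tension)
  F[2-4] = +672.8709 N (tension)
  F[3-4] = -2146.4017 N (compression)
  Rx@0 = +719.2400 N
  Ry@0 = +2283.6937 N
  Ry@4 = +2038.2063 N

2120.025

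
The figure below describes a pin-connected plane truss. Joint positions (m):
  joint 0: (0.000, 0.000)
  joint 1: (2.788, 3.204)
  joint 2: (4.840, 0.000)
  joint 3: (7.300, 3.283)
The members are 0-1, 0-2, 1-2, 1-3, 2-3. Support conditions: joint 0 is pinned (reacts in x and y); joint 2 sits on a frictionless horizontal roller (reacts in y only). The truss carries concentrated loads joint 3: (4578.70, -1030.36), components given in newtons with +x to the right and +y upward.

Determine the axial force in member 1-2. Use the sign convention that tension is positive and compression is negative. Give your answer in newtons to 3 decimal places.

-4197.274

N=4 nodes, M=5 members, R=3 reactions → 2N=8, M+R=8
member 0 (0-1): L=4.2472, (cx,cy)=(0.6564,0.7544)
member 1 (0-2): L=4.8400, (cx,cy)=(1.0000,0.0000)
member 2 (1-2): L=3.8048, (cx,cy)=(0.5393,-0.8421)
member 3 (1-3): L=4.5127, (cx,cy)=(0.9998,0.0175)
member 4 (2-3): L=4.1024, (cx,cy)=(0.5996,0.8003)
solve A·x = −loads:
  F[0-1] = +4811.1592 N (tension)
  F[0-2] = +1420.4859 N (tension)
  F[1-2] = -4197.2745 N (compression)
  F[1-3] = +5422.7282 N (tension)
  F[2-3] = -1406.1515 N (compression)
  Rx@0 = -4578.7000 N
  Ry@0 = -3629.4541 N
  Ry@2 = +4659.8141 N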